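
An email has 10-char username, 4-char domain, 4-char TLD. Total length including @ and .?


An email address has format: username@domain.tld
Username length: 10
'@' character: 1
Domain length: 4
'.' character: 1
TLD length: 4
Total = 10 + 1 + 4 + 1 + 4 = 20

20


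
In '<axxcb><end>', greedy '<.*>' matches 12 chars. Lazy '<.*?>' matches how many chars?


Greedy '<.*>' tries to match as MUCH as possible.
Lazy '<.*?>' tries to match as LITTLE as possible.

String: '<axxcb><end>'
Greedy '<.*>' starts at first '<' and extends to the LAST '>': '<axxcb><end>' (12 chars)
Lazy '<.*?>' starts at first '<' and stops at the FIRST '>': '<axxcb>' (7 chars)

7


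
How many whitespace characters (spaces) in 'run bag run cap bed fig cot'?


\s matches whitespace characters (spaces, tabs, etc.).
Text: 'run bag run cap bed fig cot'
This text has 7 words separated by spaces.
Number of spaces = number of words - 1 = 7 - 1 = 6

6


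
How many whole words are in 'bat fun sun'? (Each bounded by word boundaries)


Word boundaries (\b) mark the start/end of each word.
Text: 'bat fun sun'
Splitting by whitespace:
  Word 1: 'bat'
  Word 2: 'fun'
  Word 3: 'sun'
Total whole words: 3

3


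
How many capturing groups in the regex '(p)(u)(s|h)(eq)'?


To count capturing groups, count each '(' that starts a group.
Pattern: '(p)(u)(s|h)(eq)'
Walking through the pattern:
  Position 0: '(' -> group #1
  Position 3: '(' -> group #2
  Position 6: '(' -> group #3
  Position 11: '(' -> group #4
Total capturing groups: 4

4


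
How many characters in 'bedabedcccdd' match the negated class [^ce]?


Negated class [^ce] matches any char NOT in {c, e}
Scanning 'bedabedcccdd':
  pos 0: 'b' -> MATCH
  pos 1: 'e' -> no (excluded)
  pos 2: 'd' -> MATCH
  pos 3: 'a' -> MATCH
  pos 4: 'b' -> MATCH
  pos 5: 'e' -> no (excluded)
  pos 6: 'd' -> MATCH
  pos 7: 'c' -> no (excluded)
  pos 8: 'c' -> no (excluded)
  pos 9: 'c' -> no (excluded)
  pos 10: 'd' -> MATCH
  pos 11: 'd' -> MATCH
Total matches: 7

7


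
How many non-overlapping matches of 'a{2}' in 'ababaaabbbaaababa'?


Pattern 'a{2}' matches exactly 2 consecutive a's (greedy, non-overlapping).
String: 'ababaaabbbaaababa'
Scanning for runs of a's:
  Run at pos 0: 'a' (length 1) -> 0 match(es)
  Run at pos 2: 'a' (length 1) -> 0 match(es)
  Run at pos 4: 'aaa' (length 3) -> 1 match(es)
  Run at pos 10: 'aaa' (length 3) -> 1 match(es)
  Run at pos 14: 'a' (length 1) -> 0 match(es)
  Run at pos 16: 'a' (length 1) -> 0 match(es)
Matches found: ['aa', 'aa']
Total: 2

2


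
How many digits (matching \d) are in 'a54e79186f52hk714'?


\d matches any digit 0-9.
Scanning 'a54e79186f52hk714':
  pos 1: '5' -> DIGIT
  pos 2: '4' -> DIGIT
  pos 4: '7' -> DIGIT
  pos 5: '9' -> DIGIT
  pos 6: '1' -> DIGIT
  pos 7: '8' -> DIGIT
  pos 8: '6' -> DIGIT
  pos 10: '5' -> DIGIT
  pos 11: '2' -> DIGIT
  pos 14: '7' -> DIGIT
  pos 15: '1' -> DIGIT
  pos 16: '4' -> DIGIT
Digits found: ['5', '4', '7', '9', '1', '8', '6', '5', '2', '7', '1', '4']
Total: 12

12


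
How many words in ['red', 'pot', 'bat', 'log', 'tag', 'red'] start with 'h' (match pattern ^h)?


Pattern ^h anchors to start of word. Check which words begin with 'h':
  'red' -> no
  'pot' -> no
  'bat' -> no
  'log' -> no
  'tag' -> no
  'red' -> no
Matching words: []
Count: 0

0


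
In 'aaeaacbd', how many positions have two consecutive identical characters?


Looking for consecutive identical characters in 'aaeaacbd':
  pos 0-1: 'a' vs 'a' -> MATCH ('aa')
  pos 1-2: 'a' vs 'e' -> different
  pos 2-3: 'e' vs 'a' -> different
  pos 3-4: 'a' vs 'a' -> MATCH ('aa')
  pos 4-5: 'a' vs 'c' -> different
  pos 5-6: 'c' vs 'b' -> different
  pos 6-7: 'b' vs 'd' -> different
Consecutive identical pairs: ['aa', 'aa']
Count: 2

2


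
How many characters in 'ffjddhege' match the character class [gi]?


Character class [gi] matches any of: {g, i}
Scanning string 'ffjddhege' character by character:
  pos 0: 'f' -> no
  pos 1: 'f' -> no
  pos 2: 'j' -> no
  pos 3: 'd' -> no
  pos 4: 'd' -> no
  pos 5: 'h' -> no
  pos 6: 'e' -> no
  pos 7: 'g' -> MATCH
  pos 8: 'e' -> no
Total matches: 1

1


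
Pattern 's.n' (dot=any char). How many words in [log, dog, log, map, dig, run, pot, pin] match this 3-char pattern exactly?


Pattern 's.n' means: starts with 's', any single char, ends with 'n'.
Checking each word (must be exactly 3 chars):
  'log' (len=3): no
  'dog' (len=3): no
  'log' (len=3): no
  'map' (len=3): no
  'dig' (len=3): no
  'run' (len=3): no
  'pot' (len=3): no
  'pin' (len=3): no
Matching words: []
Total: 0

0


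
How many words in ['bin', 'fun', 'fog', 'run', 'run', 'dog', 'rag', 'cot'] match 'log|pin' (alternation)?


Alternation 'log|pin' matches either 'log' or 'pin'.
Checking each word:
  'bin' -> no
  'fun' -> no
  'fog' -> no
  'run' -> no
  'run' -> no
  'dog' -> no
  'rag' -> no
  'cot' -> no
Matches: []
Count: 0

0


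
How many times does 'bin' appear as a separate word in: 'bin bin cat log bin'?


Scanning each word for exact match 'bin':
  Word 1: 'bin' -> MATCH
  Word 2: 'bin' -> MATCH
  Word 3: 'cat' -> no
  Word 4: 'log' -> no
  Word 5: 'bin' -> MATCH
Total matches: 3

3


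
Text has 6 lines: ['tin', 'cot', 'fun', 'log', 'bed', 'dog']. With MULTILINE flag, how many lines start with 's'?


With MULTILINE flag, ^ matches the start of each line.
Lines: ['tin', 'cot', 'fun', 'log', 'bed', 'dog']
Checking which lines start with 's':
  Line 1: 'tin' -> no
  Line 2: 'cot' -> no
  Line 3: 'fun' -> no
  Line 4: 'log' -> no
  Line 5: 'bed' -> no
  Line 6: 'dog' -> no
Matching lines: []
Count: 0

0


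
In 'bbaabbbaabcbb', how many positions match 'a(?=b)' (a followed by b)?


Lookahead 'a(?=b)' matches 'a' only when followed by 'b'.
String: 'bbaabbbaabcbb'
Checking each position where char is 'a':
  pos 2: 'a' -> no (next='a')
  pos 3: 'a' -> MATCH (next='b')
  pos 7: 'a' -> no (next='a')
  pos 8: 'a' -> MATCH (next='b')
Matching positions: [3, 8]
Count: 2

2


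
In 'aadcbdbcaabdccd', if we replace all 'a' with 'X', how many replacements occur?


re.sub('a', 'X', text) replaces every occurrence of 'a' with 'X'.
Text: 'aadcbdbcaabdccd'
Scanning for 'a':
  pos 0: 'a' -> replacement #1
  pos 1: 'a' -> replacement #2
  pos 8: 'a' -> replacement #3
  pos 9: 'a' -> replacement #4
Total replacements: 4

4


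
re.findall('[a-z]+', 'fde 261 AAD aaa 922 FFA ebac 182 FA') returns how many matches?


Pattern '[a-z]+' finds one or more lowercase letters.
Text: 'fde 261 AAD aaa 922 FFA ebac 182 FA'
Scanning for matches:
  Match 1: 'fde'
  Match 2: 'aaa'
  Match 3: 'ebac'
Total matches: 3

3


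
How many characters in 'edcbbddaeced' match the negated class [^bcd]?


Negated class [^bcd] matches any char NOT in {b, c, d}
Scanning 'edcbbddaeced':
  pos 0: 'e' -> MATCH
  pos 1: 'd' -> no (excluded)
  pos 2: 'c' -> no (excluded)
  pos 3: 'b' -> no (excluded)
  pos 4: 'b' -> no (excluded)
  pos 5: 'd' -> no (excluded)
  pos 6: 'd' -> no (excluded)
  pos 7: 'a' -> MATCH
  pos 8: 'e' -> MATCH
  pos 9: 'c' -> no (excluded)
  pos 10: 'e' -> MATCH
  pos 11: 'd' -> no (excluded)
Total matches: 4

4


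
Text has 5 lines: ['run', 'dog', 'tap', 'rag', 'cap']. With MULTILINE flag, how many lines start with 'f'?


With MULTILINE flag, ^ matches the start of each line.
Lines: ['run', 'dog', 'tap', 'rag', 'cap']
Checking which lines start with 'f':
  Line 1: 'run' -> no
  Line 2: 'dog' -> no
  Line 3: 'tap' -> no
  Line 4: 'rag' -> no
  Line 5: 'cap' -> no
Matching lines: []
Count: 0

0


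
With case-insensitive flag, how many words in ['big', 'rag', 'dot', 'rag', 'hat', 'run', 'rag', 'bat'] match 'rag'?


Case-insensitive matching: compare each word's lowercase form to 'rag'.
  'big' -> lower='big' -> no
  'rag' -> lower='rag' -> MATCH
  'dot' -> lower='dot' -> no
  'rag' -> lower='rag' -> MATCH
  'hat' -> lower='hat' -> no
  'run' -> lower='run' -> no
  'rag' -> lower='rag' -> MATCH
  'bat' -> lower='bat' -> no
Matches: ['rag', 'rag', 'rag']
Count: 3

3


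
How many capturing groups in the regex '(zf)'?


To count capturing groups, count each '(' that starts a group.
Pattern: '(zf)'
Walking through the pattern:
  Position 0: '(' -> group #1
Total capturing groups: 1

1


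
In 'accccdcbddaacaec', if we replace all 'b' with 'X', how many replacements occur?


re.sub('b', 'X', text) replaces every occurrence of 'b' with 'X'.
Text: 'accccdcbddaacaec'
Scanning for 'b':
  pos 7: 'b' -> replacement #1
Total replacements: 1

1


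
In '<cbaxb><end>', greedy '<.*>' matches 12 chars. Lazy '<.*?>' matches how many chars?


Greedy '<.*>' tries to match as MUCH as possible.
Lazy '<.*?>' tries to match as LITTLE as possible.

String: '<cbaxb><end>'
Greedy '<.*>' starts at first '<' and extends to the LAST '>': '<cbaxb><end>' (12 chars)
Lazy '<.*?>' starts at first '<' and stops at the FIRST '>': '<cbaxb>' (7 chars)

7


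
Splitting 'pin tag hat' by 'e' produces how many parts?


Splitting by 'e' breaks the string at each occurrence of the separator.
Text: 'pin tag hat'
Parts after split:
  Part 1: 'pin tag hat'
Total parts: 1

1


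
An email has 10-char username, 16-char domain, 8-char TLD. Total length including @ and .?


An email address has format: username@domain.tld
Username length: 10
'@' character: 1
Domain length: 16
'.' character: 1
TLD length: 8
Total = 10 + 1 + 16 + 1 + 8 = 36

36


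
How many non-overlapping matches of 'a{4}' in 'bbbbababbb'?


Pattern 'a{4}' matches exactly 4 consecutive a's (greedy, non-overlapping).
String: 'bbbbababbb'
Scanning for runs of a's:
  Run at pos 4: 'a' (length 1) -> 0 match(es)
  Run at pos 6: 'a' (length 1) -> 0 match(es)
Matches found: []
Total: 0

0


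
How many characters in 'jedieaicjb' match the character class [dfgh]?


Character class [dfgh] matches any of: {d, f, g, h}
Scanning string 'jedieaicjb' character by character:
  pos 0: 'j' -> no
  pos 1: 'e' -> no
  pos 2: 'd' -> MATCH
  pos 3: 'i' -> no
  pos 4: 'e' -> no
  pos 5: 'a' -> no
  pos 6: 'i' -> no
  pos 7: 'c' -> no
  pos 8: 'j' -> no
  pos 9: 'b' -> no
Total matches: 1

1


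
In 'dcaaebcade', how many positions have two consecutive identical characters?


Looking for consecutive identical characters in 'dcaaebcade':
  pos 0-1: 'd' vs 'c' -> different
  pos 1-2: 'c' vs 'a' -> different
  pos 2-3: 'a' vs 'a' -> MATCH ('aa')
  pos 3-4: 'a' vs 'e' -> different
  pos 4-5: 'e' vs 'b' -> different
  pos 5-6: 'b' vs 'c' -> different
  pos 6-7: 'c' vs 'a' -> different
  pos 7-8: 'a' vs 'd' -> different
  pos 8-9: 'd' vs 'e' -> different
Consecutive identical pairs: ['aa']
Count: 1

1


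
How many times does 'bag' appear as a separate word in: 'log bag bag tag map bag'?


Scanning each word for exact match 'bag':
  Word 1: 'log' -> no
  Word 2: 'bag' -> MATCH
  Word 3: 'bag' -> MATCH
  Word 4: 'tag' -> no
  Word 5: 'map' -> no
  Word 6: 'bag' -> MATCH
Total matches: 3

3


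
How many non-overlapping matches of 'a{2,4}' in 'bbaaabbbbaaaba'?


Pattern 'a{2,4}' matches between 2 and 4 consecutive a's (greedy).
String: 'bbaaabbbbaaaba'
Finding runs of a's and applying greedy matching:
  Run at pos 2: 'aaa' (length 3)
  Run at pos 9: 'aaa' (length 3)
  Run at pos 13: 'a' (length 1)
Matches: ['aaa', 'aaa']
Count: 2

2


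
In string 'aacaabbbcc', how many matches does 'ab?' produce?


Pattern 'ab?' matches 'a' optionally followed by 'b'.
String: 'aacaabbbcc'
Scanning left to right for 'a' then checking next char:
  Match 1: 'a' (a not followed by b)
  Match 2: 'a' (a not followed by b)
  Match 3: 'a' (a not followed by b)
  Match 4: 'ab' (a followed by b)
Total matches: 4

4


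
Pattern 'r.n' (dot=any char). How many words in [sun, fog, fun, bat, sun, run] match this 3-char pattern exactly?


Pattern 'r.n' means: starts with 'r', any single char, ends with 'n'.
Checking each word (must be exactly 3 chars):
  'sun' (len=3): no
  'fog' (len=3): no
  'fun' (len=3): no
  'bat' (len=3): no
  'sun' (len=3): no
  'run' (len=3): MATCH
Matching words: ['run']
Total: 1

1


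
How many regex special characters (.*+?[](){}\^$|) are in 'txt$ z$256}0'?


Regex special characters are: . * + ? [ ] ( ) { } \ ^ $ |
Scanning 'txt$ z$256}0':
  pos 3: '$' -> SPECIAL
  pos 6: '$' -> SPECIAL
  pos 10: '}' -> SPECIAL
Special chars found: ['$', '$', '}']
Total: 3

3


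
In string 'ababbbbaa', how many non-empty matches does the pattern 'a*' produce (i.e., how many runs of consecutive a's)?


Pattern 'a*' matches zero or more a's. We want non-empty runs of consecutive a's.
String: 'ababbbbaa'
Walking through the string to find runs of a's:
  Run 1: positions 0-0 -> 'a'
  Run 2: positions 2-2 -> 'a'
  Run 3: positions 7-8 -> 'aa'
Non-empty runs found: ['a', 'a', 'aa']
Count: 3

3


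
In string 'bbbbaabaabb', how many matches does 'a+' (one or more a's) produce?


Pattern 'a+' matches one or more consecutive a's.
String: 'bbbbaabaabb'
Scanning for runs of a:
  Match 1: 'aa' (length 2)
  Match 2: 'aa' (length 2)
Total matches: 2

2


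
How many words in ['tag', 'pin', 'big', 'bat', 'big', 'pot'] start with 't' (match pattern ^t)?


Pattern ^t anchors to start of word. Check which words begin with 't':
  'tag' -> MATCH (starts with 't')
  'pin' -> no
  'big' -> no
  'bat' -> no
  'big' -> no
  'pot' -> no
Matching words: ['tag']
Count: 1

1


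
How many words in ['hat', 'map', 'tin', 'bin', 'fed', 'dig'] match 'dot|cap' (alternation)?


Alternation 'dot|cap' matches either 'dot' or 'cap'.
Checking each word:
  'hat' -> no
  'map' -> no
  'tin' -> no
  'bin' -> no
  'fed' -> no
  'dig' -> no
Matches: []
Count: 0

0


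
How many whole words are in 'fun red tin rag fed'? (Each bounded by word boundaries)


Word boundaries (\b) mark the start/end of each word.
Text: 'fun red tin rag fed'
Splitting by whitespace:
  Word 1: 'fun'
  Word 2: 'red'
  Word 3: 'tin'
  Word 4: 'rag'
  Word 5: 'fed'
Total whole words: 5

5


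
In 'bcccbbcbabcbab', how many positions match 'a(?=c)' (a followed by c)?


Lookahead 'a(?=c)' matches 'a' only when followed by 'c'.
String: 'bcccbbcbabcbab'
Checking each position where char is 'a':
  pos 8: 'a' -> no (next='b')
  pos 12: 'a' -> no (next='b')
Matching positions: []
Count: 0

0


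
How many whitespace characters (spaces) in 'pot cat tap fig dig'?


\s matches whitespace characters (spaces, tabs, etc.).
Text: 'pot cat tap fig dig'
This text has 5 words separated by spaces.
Number of spaces = number of words - 1 = 5 - 1 = 4

4


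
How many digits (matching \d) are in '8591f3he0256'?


\d matches any digit 0-9.
Scanning '8591f3he0256':
  pos 0: '8' -> DIGIT
  pos 1: '5' -> DIGIT
  pos 2: '9' -> DIGIT
  pos 3: '1' -> DIGIT
  pos 5: '3' -> DIGIT
  pos 8: '0' -> DIGIT
  pos 9: '2' -> DIGIT
  pos 10: '5' -> DIGIT
  pos 11: '6' -> DIGIT
Digits found: ['8', '5', '9', '1', '3', '0', '2', '5', '6']
Total: 9

9


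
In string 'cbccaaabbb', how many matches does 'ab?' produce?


Pattern 'ab?' matches 'a' optionally followed by 'b'.
String: 'cbccaaabbb'
Scanning left to right for 'a' then checking next char:
  Match 1: 'a' (a not followed by b)
  Match 2: 'a' (a not followed by b)
  Match 3: 'ab' (a followed by b)
Total matches: 3

3


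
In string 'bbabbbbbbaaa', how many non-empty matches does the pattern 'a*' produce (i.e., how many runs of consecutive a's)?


Pattern 'a*' matches zero or more a's. We want non-empty runs of consecutive a's.
String: 'bbabbbbbbaaa'
Walking through the string to find runs of a's:
  Run 1: positions 2-2 -> 'a'
  Run 2: positions 9-11 -> 'aaa'
Non-empty runs found: ['a', 'aaa']
Count: 2

2


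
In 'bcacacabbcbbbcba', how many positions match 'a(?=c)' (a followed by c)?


Lookahead 'a(?=c)' matches 'a' only when followed by 'c'.
String: 'bcacacabbcbbbcba'
Checking each position where char is 'a':
  pos 2: 'a' -> MATCH (next='c')
  pos 4: 'a' -> MATCH (next='c')
  pos 6: 'a' -> no (next='b')
Matching positions: [2, 4]
Count: 2

2


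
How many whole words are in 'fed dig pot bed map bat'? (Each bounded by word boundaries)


Word boundaries (\b) mark the start/end of each word.
Text: 'fed dig pot bed map bat'
Splitting by whitespace:
  Word 1: 'fed'
  Word 2: 'dig'
  Word 3: 'pot'
  Word 4: 'bed'
  Word 5: 'map'
  Word 6: 'bat'
Total whole words: 6

6


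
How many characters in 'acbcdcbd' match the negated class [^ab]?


Negated class [^ab] matches any char NOT in {a, b}
Scanning 'acbcdcbd':
  pos 0: 'a' -> no (excluded)
  pos 1: 'c' -> MATCH
  pos 2: 'b' -> no (excluded)
  pos 3: 'c' -> MATCH
  pos 4: 'd' -> MATCH
  pos 5: 'c' -> MATCH
  pos 6: 'b' -> no (excluded)
  pos 7: 'd' -> MATCH
Total matches: 5

5


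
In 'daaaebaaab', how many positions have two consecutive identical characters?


Looking for consecutive identical characters in 'daaaebaaab':
  pos 0-1: 'd' vs 'a' -> different
  pos 1-2: 'a' vs 'a' -> MATCH ('aa')
  pos 2-3: 'a' vs 'a' -> MATCH ('aa')
  pos 3-4: 'a' vs 'e' -> different
  pos 4-5: 'e' vs 'b' -> different
  pos 5-6: 'b' vs 'a' -> different
  pos 6-7: 'a' vs 'a' -> MATCH ('aa')
  pos 7-8: 'a' vs 'a' -> MATCH ('aa')
  pos 8-9: 'a' vs 'b' -> different
Consecutive identical pairs: ['aa', 'aa', 'aa', 'aa']
Count: 4

4


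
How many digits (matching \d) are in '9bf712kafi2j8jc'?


\d matches any digit 0-9.
Scanning '9bf712kafi2j8jc':
  pos 0: '9' -> DIGIT
  pos 3: '7' -> DIGIT
  pos 4: '1' -> DIGIT
  pos 5: '2' -> DIGIT
  pos 10: '2' -> DIGIT
  pos 12: '8' -> DIGIT
Digits found: ['9', '7', '1', '2', '2', '8']
Total: 6

6


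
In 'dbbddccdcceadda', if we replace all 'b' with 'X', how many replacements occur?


re.sub('b', 'X', text) replaces every occurrence of 'b' with 'X'.
Text: 'dbbddccdcceadda'
Scanning for 'b':
  pos 1: 'b' -> replacement #1
  pos 2: 'b' -> replacement #2
Total replacements: 2

2


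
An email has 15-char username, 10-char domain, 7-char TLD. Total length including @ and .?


An email address has format: username@domain.tld
Username length: 15
'@' character: 1
Domain length: 10
'.' character: 1
TLD length: 7
Total = 15 + 1 + 10 + 1 + 7 = 34

34


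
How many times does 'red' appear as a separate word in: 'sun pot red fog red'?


Scanning each word for exact match 'red':
  Word 1: 'sun' -> no
  Word 2: 'pot' -> no
  Word 3: 'red' -> MATCH
  Word 4: 'fog' -> no
  Word 5: 'red' -> MATCH
Total matches: 2

2


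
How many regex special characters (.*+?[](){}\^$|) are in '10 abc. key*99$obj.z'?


Regex special characters are: . * + ? [ ] ( ) { } \ ^ $ |
Scanning '10 abc. key*99$obj.z':
  pos 6: '.' -> SPECIAL
  pos 11: '*' -> SPECIAL
  pos 14: '$' -> SPECIAL
  pos 18: '.' -> SPECIAL
Special chars found: ['.', '*', '$', '.']
Total: 4

4


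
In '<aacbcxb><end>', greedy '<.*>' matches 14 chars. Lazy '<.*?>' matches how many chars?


Greedy '<.*>' tries to match as MUCH as possible.
Lazy '<.*?>' tries to match as LITTLE as possible.

String: '<aacbcxb><end>'
Greedy '<.*>' starts at first '<' and extends to the LAST '>': '<aacbcxb><end>' (14 chars)
Lazy '<.*?>' starts at first '<' and stops at the FIRST '>': '<aacbcxb>' (9 chars)

9


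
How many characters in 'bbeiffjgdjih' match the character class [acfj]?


Character class [acfj] matches any of: {a, c, f, j}
Scanning string 'bbeiffjgdjih' character by character:
  pos 0: 'b' -> no
  pos 1: 'b' -> no
  pos 2: 'e' -> no
  pos 3: 'i' -> no
  pos 4: 'f' -> MATCH
  pos 5: 'f' -> MATCH
  pos 6: 'j' -> MATCH
  pos 7: 'g' -> no
  pos 8: 'd' -> no
  pos 9: 'j' -> MATCH
  pos 10: 'i' -> no
  pos 11: 'h' -> no
Total matches: 4

4


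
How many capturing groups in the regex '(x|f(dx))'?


To count capturing groups, count each '(' that starts a group.
Pattern: '(x|f(dx))'
Walking through the pattern:
  Position 0: '(' -> group #1
  Position 4: '(' -> group #2
Total capturing groups: 2

2


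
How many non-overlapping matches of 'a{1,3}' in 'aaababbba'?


Pattern 'a{1,3}' matches between 1 and 3 consecutive a's (greedy).
String: 'aaababbba'
Finding runs of a's and applying greedy matching:
  Run at pos 0: 'aaa' (length 3)
  Run at pos 4: 'a' (length 1)
  Run at pos 8: 'a' (length 1)
Matches: ['aaa', 'a', 'a']
Count: 3

3


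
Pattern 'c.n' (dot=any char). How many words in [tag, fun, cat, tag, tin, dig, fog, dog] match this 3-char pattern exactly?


Pattern 'c.n' means: starts with 'c', any single char, ends with 'n'.
Checking each word (must be exactly 3 chars):
  'tag' (len=3): no
  'fun' (len=3): no
  'cat' (len=3): no
  'tag' (len=3): no
  'tin' (len=3): no
  'dig' (len=3): no
  'fog' (len=3): no
  'dog' (len=3): no
Matching words: []
Total: 0

0


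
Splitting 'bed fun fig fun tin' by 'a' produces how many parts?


Splitting by 'a' breaks the string at each occurrence of the separator.
Text: 'bed fun fig fun tin'
Parts after split:
  Part 1: 'bed fun fig fun tin'
Total parts: 1

1


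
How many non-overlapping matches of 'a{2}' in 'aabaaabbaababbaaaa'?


Pattern 'a{2}' matches exactly 2 consecutive a's (greedy, non-overlapping).
String: 'aabaaabbaababbaaaa'
Scanning for runs of a's:
  Run at pos 0: 'aa' (length 2) -> 1 match(es)
  Run at pos 3: 'aaa' (length 3) -> 1 match(es)
  Run at pos 8: 'aa' (length 2) -> 1 match(es)
  Run at pos 11: 'a' (length 1) -> 0 match(es)
  Run at pos 14: 'aaaa' (length 4) -> 2 match(es)
Matches found: ['aa', 'aa', 'aa', 'aa', 'aa']
Total: 5

5


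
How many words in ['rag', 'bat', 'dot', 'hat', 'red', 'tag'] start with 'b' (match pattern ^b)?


Pattern ^b anchors to start of word. Check which words begin with 'b':
  'rag' -> no
  'bat' -> MATCH (starts with 'b')
  'dot' -> no
  'hat' -> no
  'red' -> no
  'tag' -> no
Matching words: ['bat']
Count: 1

1


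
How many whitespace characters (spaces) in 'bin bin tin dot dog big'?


\s matches whitespace characters (spaces, tabs, etc.).
Text: 'bin bin tin dot dog big'
This text has 6 words separated by spaces.
Number of spaces = number of words - 1 = 6 - 1 = 5

5


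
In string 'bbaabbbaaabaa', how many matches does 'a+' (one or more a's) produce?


Pattern 'a+' matches one or more consecutive a's.
String: 'bbaabbbaaabaa'
Scanning for runs of a:
  Match 1: 'aa' (length 2)
  Match 2: 'aaa' (length 3)
  Match 3: 'aa' (length 2)
Total matches: 3

3


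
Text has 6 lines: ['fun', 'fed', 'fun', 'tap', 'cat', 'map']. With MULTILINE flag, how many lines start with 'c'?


With MULTILINE flag, ^ matches the start of each line.
Lines: ['fun', 'fed', 'fun', 'tap', 'cat', 'map']
Checking which lines start with 'c':
  Line 1: 'fun' -> no
  Line 2: 'fed' -> no
  Line 3: 'fun' -> no
  Line 4: 'tap' -> no
  Line 5: 'cat' -> MATCH
  Line 6: 'map' -> no
Matching lines: ['cat']
Count: 1

1


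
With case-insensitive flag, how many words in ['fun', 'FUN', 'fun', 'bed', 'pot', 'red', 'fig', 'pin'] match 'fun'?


Case-insensitive matching: compare each word's lowercase form to 'fun'.
  'fun' -> lower='fun' -> MATCH
  'FUN' -> lower='fun' -> MATCH
  'fun' -> lower='fun' -> MATCH
  'bed' -> lower='bed' -> no
  'pot' -> lower='pot' -> no
  'red' -> lower='red' -> no
  'fig' -> lower='fig' -> no
  'pin' -> lower='pin' -> no
Matches: ['fun', 'FUN', 'fun']
Count: 3

3


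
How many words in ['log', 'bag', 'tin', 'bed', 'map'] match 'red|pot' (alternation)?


Alternation 'red|pot' matches either 'red' or 'pot'.
Checking each word:
  'log' -> no
  'bag' -> no
  'tin' -> no
  'bed' -> no
  'map' -> no
Matches: []
Count: 0

0


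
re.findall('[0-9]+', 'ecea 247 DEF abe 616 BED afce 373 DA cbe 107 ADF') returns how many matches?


Pattern '[0-9]+' finds one or more digits.
Text: 'ecea 247 DEF abe 616 BED afce 373 DA cbe 107 ADF'
Scanning for matches:
  Match 1: '247'
  Match 2: '616'
  Match 3: '373'
  Match 4: '107'
Total matches: 4

4


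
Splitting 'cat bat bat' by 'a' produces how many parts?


Splitting by 'a' breaks the string at each occurrence of the separator.
Text: 'cat bat bat'
Parts after split:
  Part 1: 'c'
  Part 2: 't b'
  Part 3: 't b'
  Part 4: 't'
Total parts: 4

4


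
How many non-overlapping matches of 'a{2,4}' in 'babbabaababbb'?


Pattern 'a{2,4}' matches between 2 and 4 consecutive a's (greedy).
String: 'babbabaababbb'
Finding runs of a's and applying greedy matching:
  Run at pos 1: 'a' (length 1)
  Run at pos 4: 'a' (length 1)
  Run at pos 6: 'aa' (length 2)
  Run at pos 9: 'a' (length 1)
Matches: ['aa']
Count: 1

1


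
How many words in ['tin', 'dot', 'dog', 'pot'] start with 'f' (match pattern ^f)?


Pattern ^f anchors to start of word. Check which words begin with 'f':
  'tin' -> no
  'dot' -> no
  'dog' -> no
  'pot' -> no
Matching words: []
Count: 0

0


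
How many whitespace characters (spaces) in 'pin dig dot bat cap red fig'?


\s matches whitespace characters (spaces, tabs, etc.).
Text: 'pin dig dot bat cap red fig'
This text has 7 words separated by spaces.
Number of spaces = number of words - 1 = 7 - 1 = 6

6


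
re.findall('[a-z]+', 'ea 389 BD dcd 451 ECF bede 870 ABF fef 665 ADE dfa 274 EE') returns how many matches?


Pattern '[a-z]+' finds one or more lowercase letters.
Text: 'ea 389 BD dcd 451 ECF bede 870 ABF fef 665 ADE dfa 274 EE'
Scanning for matches:
  Match 1: 'ea'
  Match 2: 'dcd'
  Match 3: 'bede'
  Match 4: 'fef'
  Match 5: 'dfa'
Total matches: 5

5


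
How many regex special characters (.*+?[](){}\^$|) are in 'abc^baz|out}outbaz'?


Regex special characters are: . * + ? [ ] ( ) { } \ ^ $ |
Scanning 'abc^baz|out}outbaz':
  pos 3: '^' -> SPECIAL
  pos 7: '|' -> SPECIAL
  pos 11: '}' -> SPECIAL
Special chars found: ['^', '|', '}']
Total: 3

3


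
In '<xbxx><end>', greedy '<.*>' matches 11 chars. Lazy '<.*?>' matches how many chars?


Greedy '<.*>' tries to match as MUCH as possible.
Lazy '<.*?>' tries to match as LITTLE as possible.

String: '<xbxx><end>'
Greedy '<.*>' starts at first '<' and extends to the LAST '>': '<xbxx><end>' (11 chars)
Lazy '<.*?>' starts at first '<' and stops at the FIRST '>': '<xbxx>' (6 chars)

6


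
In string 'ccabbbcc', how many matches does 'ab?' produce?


Pattern 'ab?' matches 'a' optionally followed by 'b'.
String: 'ccabbbcc'
Scanning left to right for 'a' then checking next char:
  Match 1: 'ab' (a followed by b)
Total matches: 1

1


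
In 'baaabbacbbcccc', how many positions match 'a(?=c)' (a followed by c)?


Lookahead 'a(?=c)' matches 'a' only when followed by 'c'.
String: 'baaabbacbbcccc'
Checking each position where char is 'a':
  pos 1: 'a' -> no (next='a')
  pos 2: 'a' -> no (next='a')
  pos 3: 'a' -> no (next='b')
  pos 6: 'a' -> MATCH (next='c')
Matching positions: [6]
Count: 1

1


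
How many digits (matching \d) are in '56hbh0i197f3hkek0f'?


\d matches any digit 0-9.
Scanning '56hbh0i197f3hkek0f':
  pos 0: '5' -> DIGIT
  pos 1: '6' -> DIGIT
  pos 5: '0' -> DIGIT
  pos 7: '1' -> DIGIT
  pos 8: '9' -> DIGIT
  pos 9: '7' -> DIGIT
  pos 11: '3' -> DIGIT
  pos 16: '0' -> DIGIT
Digits found: ['5', '6', '0', '1', '9', '7', '3', '0']
Total: 8

8


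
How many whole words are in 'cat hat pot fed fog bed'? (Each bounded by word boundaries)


Word boundaries (\b) mark the start/end of each word.
Text: 'cat hat pot fed fog bed'
Splitting by whitespace:
  Word 1: 'cat'
  Word 2: 'hat'
  Word 3: 'pot'
  Word 4: 'fed'
  Word 5: 'fog'
  Word 6: 'bed'
Total whole words: 6

6


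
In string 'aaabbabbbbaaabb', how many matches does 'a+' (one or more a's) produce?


Pattern 'a+' matches one or more consecutive a's.
String: 'aaabbabbbbaaabb'
Scanning for runs of a:
  Match 1: 'aaa' (length 3)
  Match 2: 'a' (length 1)
  Match 3: 'aaa' (length 3)
Total matches: 3

3


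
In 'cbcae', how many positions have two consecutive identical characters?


Looking for consecutive identical characters in 'cbcae':
  pos 0-1: 'c' vs 'b' -> different
  pos 1-2: 'b' vs 'c' -> different
  pos 2-3: 'c' vs 'a' -> different
  pos 3-4: 'a' vs 'e' -> different
Consecutive identical pairs: []
Count: 0

0


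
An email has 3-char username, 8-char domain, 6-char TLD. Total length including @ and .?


An email address has format: username@domain.tld
Username length: 3
'@' character: 1
Domain length: 8
'.' character: 1
TLD length: 6
Total = 3 + 1 + 8 + 1 + 6 = 19

19


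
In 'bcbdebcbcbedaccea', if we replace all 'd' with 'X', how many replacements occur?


re.sub('d', 'X', text) replaces every occurrence of 'd' with 'X'.
Text: 'bcbdebcbcbedaccea'
Scanning for 'd':
  pos 3: 'd' -> replacement #1
  pos 11: 'd' -> replacement #2
Total replacements: 2

2


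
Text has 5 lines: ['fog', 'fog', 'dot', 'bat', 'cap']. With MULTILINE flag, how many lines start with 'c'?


With MULTILINE flag, ^ matches the start of each line.
Lines: ['fog', 'fog', 'dot', 'bat', 'cap']
Checking which lines start with 'c':
  Line 1: 'fog' -> no
  Line 2: 'fog' -> no
  Line 3: 'dot' -> no
  Line 4: 'bat' -> no
  Line 5: 'cap' -> MATCH
Matching lines: ['cap']
Count: 1

1


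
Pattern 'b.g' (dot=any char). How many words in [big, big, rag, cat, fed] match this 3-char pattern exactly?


Pattern 'b.g' means: starts with 'b', any single char, ends with 'g'.
Checking each word (must be exactly 3 chars):
  'big' (len=3): MATCH
  'big' (len=3): MATCH
  'rag' (len=3): no
  'cat' (len=3): no
  'fed' (len=3): no
Matching words: ['big', 'big']
Total: 2

2


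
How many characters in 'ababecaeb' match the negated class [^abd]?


Negated class [^abd] matches any char NOT in {a, b, d}
Scanning 'ababecaeb':
  pos 0: 'a' -> no (excluded)
  pos 1: 'b' -> no (excluded)
  pos 2: 'a' -> no (excluded)
  pos 3: 'b' -> no (excluded)
  pos 4: 'e' -> MATCH
  pos 5: 'c' -> MATCH
  pos 6: 'a' -> no (excluded)
  pos 7: 'e' -> MATCH
  pos 8: 'b' -> no (excluded)
Total matches: 3

3


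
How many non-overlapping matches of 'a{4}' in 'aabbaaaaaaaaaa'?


Pattern 'a{4}' matches exactly 4 consecutive a's (greedy, non-overlapping).
String: 'aabbaaaaaaaaaa'
Scanning for runs of a's:
  Run at pos 0: 'aa' (length 2) -> 0 match(es)
  Run at pos 4: 'aaaaaaaaaa' (length 10) -> 2 match(es)
Matches found: ['aaaa', 'aaaa']
Total: 2

2


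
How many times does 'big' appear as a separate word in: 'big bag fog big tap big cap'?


Scanning each word for exact match 'big':
  Word 1: 'big' -> MATCH
  Word 2: 'bag' -> no
  Word 3: 'fog' -> no
  Word 4: 'big' -> MATCH
  Word 5: 'tap' -> no
  Word 6: 'big' -> MATCH
  Word 7: 'cap' -> no
Total matches: 3

3


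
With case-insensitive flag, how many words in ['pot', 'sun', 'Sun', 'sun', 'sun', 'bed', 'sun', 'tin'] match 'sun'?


Case-insensitive matching: compare each word's lowercase form to 'sun'.
  'pot' -> lower='pot' -> no
  'sun' -> lower='sun' -> MATCH
  'Sun' -> lower='sun' -> MATCH
  'sun' -> lower='sun' -> MATCH
  'sun' -> lower='sun' -> MATCH
  'bed' -> lower='bed' -> no
  'sun' -> lower='sun' -> MATCH
  'tin' -> lower='tin' -> no
Matches: ['sun', 'Sun', 'sun', 'sun', 'sun']
Count: 5

5


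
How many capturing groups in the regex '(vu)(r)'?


To count capturing groups, count each '(' that starts a group.
Pattern: '(vu)(r)'
Walking through the pattern:
  Position 0: '(' -> group #1
  Position 4: '(' -> group #2
Total capturing groups: 2

2


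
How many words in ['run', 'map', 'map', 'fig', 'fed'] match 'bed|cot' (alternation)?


Alternation 'bed|cot' matches either 'bed' or 'cot'.
Checking each word:
  'run' -> no
  'map' -> no
  'map' -> no
  'fig' -> no
  'fed' -> no
Matches: []
Count: 0

0


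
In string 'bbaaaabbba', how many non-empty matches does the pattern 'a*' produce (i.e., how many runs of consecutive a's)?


Pattern 'a*' matches zero or more a's. We want non-empty runs of consecutive a's.
String: 'bbaaaabbba'
Walking through the string to find runs of a's:
  Run 1: positions 2-5 -> 'aaaa'
  Run 2: positions 9-9 -> 'a'
Non-empty runs found: ['aaaa', 'a']
Count: 2

2


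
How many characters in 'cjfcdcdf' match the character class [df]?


Character class [df] matches any of: {d, f}
Scanning string 'cjfcdcdf' character by character:
  pos 0: 'c' -> no
  pos 1: 'j' -> no
  pos 2: 'f' -> MATCH
  pos 3: 'c' -> no
  pos 4: 'd' -> MATCH
  pos 5: 'c' -> no
  pos 6: 'd' -> MATCH
  pos 7: 'f' -> MATCH
Total matches: 4

4


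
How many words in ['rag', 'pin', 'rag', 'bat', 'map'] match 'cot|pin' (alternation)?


Alternation 'cot|pin' matches either 'cot' or 'pin'.
Checking each word:
  'rag' -> no
  'pin' -> MATCH
  'rag' -> no
  'bat' -> no
  'map' -> no
Matches: ['pin']
Count: 1

1


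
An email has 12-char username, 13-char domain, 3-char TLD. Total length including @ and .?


An email address has format: username@domain.tld
Username length: 12
'@' character: 1
Domain length: 13
'.' character: 1
TLD length: 3
Total = 12 + 1 + 13 + 1 + 3 = 30

30


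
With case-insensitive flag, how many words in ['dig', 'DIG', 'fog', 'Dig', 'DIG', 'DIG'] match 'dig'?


Case-insensitive matching: compare each word's lowercase form to 'dig'.
  'dig' -> lower='dig' -> MATCH
  'DIG' -> lower='dig' -> MATCH
  'fog' -> lower='fog' -> no
  'Dig' -> lower='dig' -> MATCH
  'DIG' -> lower='dig' -> MATCH
  'DIG' -> lower='dig' -> MATCH
Matches: ['dig', 'DIG', 'Dig', 'DIG', 'DIG']
Count: 5

5


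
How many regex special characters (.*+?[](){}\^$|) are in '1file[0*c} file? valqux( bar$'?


Regex special characters are: . * + ? [ ] ( ) { } \ ^ $ |
Scanning '1file[0*c} file? valqux( bar$':
  pos 5: '[' -> SPECIAL
  pos 7: '*' -> SPECIAL
  pos 9: '}' -> SPECIAL
  pos 15: '?' -> SPECIAL
  pos 23: '(' -> SPECIAL
  pos 28: '$' -> SPECIAL
Special chars found: ['[', '*', '}', '?', '(', '$']
Total: 6

6


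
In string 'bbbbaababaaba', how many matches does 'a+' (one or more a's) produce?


Pattern 'a+' matches one or more consecutive a's.
String: 'bbbbaababaaba'
Scanning for runs of a:
  Match 1: 'aa' (length 2)
  Match 2: 'a' (length 1)
  Match 3: 'aa' (length 2)
  Match 4: 'a' (length 1)
Total matches: 4

4


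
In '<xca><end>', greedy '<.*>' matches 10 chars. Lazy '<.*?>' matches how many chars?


Greedy '<.*>' tries to match as MUCH as possible.
Lazy '<.*?>' tries to match as LITTLE as possible.

String: '<xca><end>'
Greedy '<.*>' starts at first '<' and extends to the LAST '>': '<xca><end>' (10 chars)
Lazy '<.*?>' starts at first '<' and stops at the FIRST '>': '<xca>' (5 chars)

5


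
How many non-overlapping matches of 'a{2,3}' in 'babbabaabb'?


Pattern 'a{2,3}' matches between 2 and 3 consecutive a's (greedy).
String: 'babbabaabb'
Finding runs of a's and applying greedy matching:
  Run at pos 1: 'a' (length 1)
  Run at pos 4: 'a' (length 1)
  Run at pos 6: 'aa' (length 2)
Matches: ['aa']
Count: 1

1


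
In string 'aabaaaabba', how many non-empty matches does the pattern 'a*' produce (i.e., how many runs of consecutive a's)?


Pattern 'a*' matches zero or more a's. We want non-empty runs of consecutive a's.
String: 'aabaaaabba'
Walking through the string to find runs of a's:
  Run 1: positions 0-1 -> 'aa'
  Run 2: positions 3-6 -> 'aaaa'
  Run 3: positions 9-9 -> 'a'
Non-empty runs found: ['aa', 'aaaa', 'a']
Count: 3

3


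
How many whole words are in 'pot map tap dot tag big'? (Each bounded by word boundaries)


Word boundaries (\b) mark the start/end of each word.
Text: 'pot map tap dot tag big'
Splitting by whitespace:
  Word 1: 'pot'
  Word 2: 'map'
  Word 3: 'tap'
  Word 4: 'dot'
  Word 5: 'tag'
  Word 6: 'big'
Total whole words: 6

6


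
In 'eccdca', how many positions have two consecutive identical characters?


Looking for consecutive identical characters in 'eccdca':
  pos 0-1: 'e' vs 'c' -> different
  pos 1-2: 'c' vs 'c' -> MATCH ('cc')
  pos 2-3: 'c' vs 'd' -> different
  pos 3-4: 'd' vs 'c' -> different
  pos 4-5: 'c' vs 'a' -> different
Consecutive identical pairs: ['cc']
Count: 1

1


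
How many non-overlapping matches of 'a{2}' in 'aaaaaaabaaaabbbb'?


Pattern 'a{2}' matches exactly 2 consecutive a's (greedy, non-overlapping).
String: 'aaaaaaabaaaabbbb'
Scanning for runs of a's:
  Run at pos 0: 'aaaaaaa' (length 7) -> 3 match(es)
  Run at pos 8: 'aaaa' (length 4) -> 2 match(es)
Matches found: ['aa', 'aa', 'aa', 'aa', 'aa']
Total: 5

5


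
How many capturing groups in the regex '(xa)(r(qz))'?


To count capturing groups, count each '(' that starts a group.
Pattern: '(xa)(r(qz))'
Walking through the pattern:
  Position 0: '(' -> group #1
  Position 4: '(' -> group #2
  Position 6: '(' -> group #3
Total capturing groups: 3

3


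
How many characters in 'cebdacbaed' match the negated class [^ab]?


Negated class [^ab] matches any char NOT in {a, b}
Scanning 'cebdacbaed':
  pos 0: 'c' -> MATCH
  pos 1: 'e' -> MATCH
  pos 2: 'b' -> no (excluded)
  pos 3: 'd' -> MATCH
  pos 4: 'a' -> no (excluded)
  pos 5: 'c' -> MATCH
  pos 6: 'b' -> no (excluded)
  pos 7: 'a' -> no (excluded)
  pos 8: 'e' -> MATCH
  pos 9: 'd' -> MATCH
Total matches: 6

6


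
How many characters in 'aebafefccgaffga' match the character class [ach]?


Character class [ach] matches any of: {a, c, h}
Scanning string 'aebafefccgaffga' character by character:
  pos 0: 'a' -> MATCH
  pos 1: 'e' -> no
  pos 2: 'b' -> no
  pos 3: 'a' -> MATCH
  pos 4: 'f' -> no
  pos 5: 'e' -> no
  pos 6: 'f' -> no
  pos 7: 'c' -> MATCH
  pos 8: 'c' -> MATCH
  pos 9: 'g' -> no
  pos 10: 'a' -> MATCH
  pos 11: 'f' -> no
  pos 12: 'f' -> no
  pos 13: 'g' -> no
  pos 14: 'a' -> MATCH
Total matches: 6

6


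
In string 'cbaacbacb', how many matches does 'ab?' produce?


Pattern 'ab?' matches 'a' optionally followed by 'b'.
String: 'cbaacbacb'
Scanning left to right for 'a' then checking next char:
  Match 1: 'a' (a not followed by b)
  Match 2: 'a' (a not followed by b)
  Match 3: 'a' (a not followed by b)
Total matches: 3

3


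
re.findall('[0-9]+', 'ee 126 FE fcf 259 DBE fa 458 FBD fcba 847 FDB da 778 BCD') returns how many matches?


Pattern '[0-9]+' finds one or more digits.
Text: 'ee 126 FE fcf 259 DBE fa 458 FBD fcba 847 FDB da 778 BCD'
Scanning for matches:
  Match 1: '126'
  Match 2: '259'
  Match 3: '458'
  Match 4: '847'
  Match 5: '778'
Total matches: 5

5


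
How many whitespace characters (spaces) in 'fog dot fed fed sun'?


\s matches whitespace characters (spaces, tabs, etc.).
Text: 'fog dot fed fed sun'
This text has 5 words separated by spaces.
Number of spaces = number of words - 1 = 5 - 1 = 4

4


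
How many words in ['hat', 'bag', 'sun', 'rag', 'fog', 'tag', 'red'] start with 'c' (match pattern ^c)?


Pattern ^c anchors to start of word. Check which words begin with 'c':
  'hat' -> no
  'bag' -> no
  'sun' -> no
  'rag' -> no
  'fog' -> no
  'tag' -> no
  'red' -> no
Matching words: []
Count: 0

0


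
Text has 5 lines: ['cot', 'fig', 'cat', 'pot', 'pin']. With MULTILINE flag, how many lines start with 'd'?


With MULTILINE flag, ^ matches the start of each line.
Lines: ['cot', 'fig', 'cat', 'pot', 'pin']
Checking which lines start with 'd':
  Line 1: 'cot' -> no
  Line 2: 'fig' -> no
  Line 3: 'cat' -> no
  Line 4: 'pot' -> no
  Line 5: 'pin' -> no
Matching lines: []
Count: 0

0


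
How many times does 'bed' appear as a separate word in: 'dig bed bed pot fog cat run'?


Scanning each word for exact match 'bed':
  Word 1: 'dig' -> no
  Word 2: 'bed' -> MATCH
  Word 3: 'bed' -> MATCH
  Word 4: 'pot' -> no
  Word 5: 'fog' -> no
  Word 6: 'cat' -> no
  Word 7: 'run' -> no
Total matches: 2

2


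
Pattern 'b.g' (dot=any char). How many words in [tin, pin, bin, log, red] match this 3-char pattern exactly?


Pattern 'b.g' means: starts with 'b', any single char, ends with 'g'.
Checking each word (must be exactly 3 chars):
  'tin' (len=3): no
  'pin' (len=3): no
  'bin' (len=3): no
  'log' (len=3): no
  'red' (len=3): no
Matching words: []
Total: 0

0


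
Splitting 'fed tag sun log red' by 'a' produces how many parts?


Splitting by 'a' breaks the string at each occurrence of the separator.
Text: 'fed tag sun log red'
Parts after split:
  Part 1: 'fed t'
  Part 2: 'g sun log red'
Total parts: 2

2


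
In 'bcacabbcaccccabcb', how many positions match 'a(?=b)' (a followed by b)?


Lookahead 'a(?=b)' matches 'a' only when followed by 'b'.
String: 'bcacabbcaccccabcb'
Checking each position where char is 'a':
  pos 2: 'a' -> no (next='c')
  pos 4: 'a' -> MATCH (next='b')
  pos 8: 'a' -> no (next='c')
  pos 13: 'a' -> MATCH (next='b')
Matching positions: [4, 13]
Count: 2

2
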